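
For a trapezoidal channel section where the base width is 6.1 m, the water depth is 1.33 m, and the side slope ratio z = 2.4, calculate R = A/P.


For a trapezoidal section with side slope z:
A = (b + z*y)*y = (6.1 + 2.4*1.33)*1.33 = 12.358 m^2.
P = b + 2*y*sqrt(1 + z^2) = 6.1 + 2*1.33*sqrt(1 + 2.4^2) = 13.016 m.
R = A/P = 12.358 / 13.016 = 0.9495 m.

0.9495


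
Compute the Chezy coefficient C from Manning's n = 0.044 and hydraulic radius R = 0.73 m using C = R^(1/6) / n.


The Chezy coefficient relates to Manning's n through C = R^(1/6) / n.
R^(1/6) = 0.73^(1/6) = 0.9489.
C = 0.9489 / 0.044 = 21.57 m^(1/2)/s.

21.57


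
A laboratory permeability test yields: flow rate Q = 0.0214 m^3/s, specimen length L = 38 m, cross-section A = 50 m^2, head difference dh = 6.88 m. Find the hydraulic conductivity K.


From K = Q*L / (A*dh):
Numerator: Q*L = 0.0214 * 38 = 0.8132.
Denominator: A*dh = 50 * 6.88 = 344.0.
K = 0.8132 / 344.0 = 0.002364 m/s.

0.002364


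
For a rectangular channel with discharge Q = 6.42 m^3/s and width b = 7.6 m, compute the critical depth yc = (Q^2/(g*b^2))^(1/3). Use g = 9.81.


Using yc = (Q^2 / (g * b^2))^(1/3):
Q^2 = 6.42^2 = 41.22.
g * b^2 = 9.81 * 7.6^2 = 9.81 * 57.76 = 566.63.
Q^2 / (g*b^2) = 41.22 / 566.63 = 0.0727.
yc = 0.0727^(1/3) = 0.4174 m.

0.4174


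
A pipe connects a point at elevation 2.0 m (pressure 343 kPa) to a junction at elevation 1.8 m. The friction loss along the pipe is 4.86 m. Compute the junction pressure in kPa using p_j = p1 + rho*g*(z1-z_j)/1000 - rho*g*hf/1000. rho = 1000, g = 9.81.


Junction pressure: p_j = p1 + rho*g*(z1 - z_j)/1000 - rho*g*hf/1000.
Elevation term = 1000*9.81*(2.0 - 1.8)/1000 = 1.962 kPa.
Friction term = 1000*9.81*4.86/1000 = 47.677 kPa.
p_j = 343 + 1.962 - 47.677 = 297.29 kPa.

297.29


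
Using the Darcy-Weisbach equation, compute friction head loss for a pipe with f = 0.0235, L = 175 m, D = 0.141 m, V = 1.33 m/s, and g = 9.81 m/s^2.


Darcy-Weisbach equation: h_f = f * (L/D) * V^2/(2g).
f * L/D = 0.0235 * 175/0.141 = 29.1667.
V^2/(2g) = 1.33^2 / (2*9.81) = 1.7689 / 19.62 = 0.0902 m.
h_f = 29.1667 * 0.0902 = 2.63 m.

2.63


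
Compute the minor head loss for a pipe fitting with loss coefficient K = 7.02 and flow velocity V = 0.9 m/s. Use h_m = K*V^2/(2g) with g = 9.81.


Minor loss formula: h_m = K * V^2/(2g).
V^2 = 0.9^2 = 0.81.
V^2/(2g) = 0.81 / 19.62 = 0.0413 m.
h_m = 7.02 * 0.0413 = 0.2898 m.

0.2898


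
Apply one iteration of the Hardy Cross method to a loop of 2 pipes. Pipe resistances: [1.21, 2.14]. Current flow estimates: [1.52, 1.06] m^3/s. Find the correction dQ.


Numerator terms (r*Q*|Q|): 1.21*1.52*|1.52| = 2.7956; 2.14*1.06*|1.06| = 2.4045.
Sum of numerator = 5.2001.
Denominator terms (r*|Q|): 1.21*|1.52| = 1.8392; 2.14*|1.06| = 2.2684.
2 * sum of denominator = 2 * 4.1076 = 8.2152.
dQ = -5.2001 / 8.2152 = -0.633 m^3/s.

-0.633


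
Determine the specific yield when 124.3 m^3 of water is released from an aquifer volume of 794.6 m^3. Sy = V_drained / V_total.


Specific yield Sy = Volume drained / Total volume.
Sy = 124.3 / 794.6
   = 0.1564.

0.1564


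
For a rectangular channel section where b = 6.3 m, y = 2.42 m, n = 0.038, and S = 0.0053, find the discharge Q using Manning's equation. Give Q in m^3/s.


For a rectangular channel, the cross-sectional area A = b * y = 6.3 * 2.42 = 15.25 m^2.
The wetted perimeter P = b + 2y = 6.3 + 2*2.42 = 11.14 m.
Hydraulic radius R = A/P = 15.25/11.14 = 1.3686 m.
Velocity V = (1/n)*R^(2/3)*S^(1/2) = (1/0.038)*1.3686^(2/3)*0.0053^(1/2) = 2.3616 m/s.
Discharge Q = A * V = 15.25 * 2.3616 = 36.005 m^3/s.

36.005


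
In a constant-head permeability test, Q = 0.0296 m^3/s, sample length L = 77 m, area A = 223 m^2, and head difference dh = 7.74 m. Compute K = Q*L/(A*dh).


From K = Q*L / (A*dh):
Numerator: Q*L = 0.0296 * 77 = 2.2792.
Denominator: A*dh = 223 * 7.74 = 1726.02.
K = 2.2792 / 1726.02 = 0.00132 m/s.

0.00132


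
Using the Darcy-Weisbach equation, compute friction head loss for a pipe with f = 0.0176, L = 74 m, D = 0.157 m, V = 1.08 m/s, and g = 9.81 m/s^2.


Darcy-Weisbach equation: h_f = f * (L/D) * V^2/(2g).
f * L/D = 0.0176 * 74/0.157 = 8.2955.
V^2/(2g) = 1.08^2 / (2*9.81) = 1.1664 / 19.62 = 0.0594 m.
h_f = 8.2955 * 0.0594 = 0.493 m.

0.493


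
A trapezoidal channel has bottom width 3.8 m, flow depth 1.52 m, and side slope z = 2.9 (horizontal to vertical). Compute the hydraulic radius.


For a trapezoidal section with side slope z:
A = (b + z*y)*y = (3.8 + 2.9*1.52)*1.52 = 12.476 m^2.
P = b + 2*y*sqrt(1 + z^2) = 3.8 + 2*1.52*sqrt(1 + 2.9^2) = 13.125 m.
R = A/P = 12.476 / 13.125 = 0.9505 m.

0.9505


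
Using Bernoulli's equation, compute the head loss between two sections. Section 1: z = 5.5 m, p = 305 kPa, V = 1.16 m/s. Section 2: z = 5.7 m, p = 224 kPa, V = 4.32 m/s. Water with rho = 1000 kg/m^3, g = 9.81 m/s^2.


Total head at each section: H = z + p/(rho*g) + V^2/(2g).
H1 = 5.5 + 305*1000/(1000*9.81) + 1.16^2/(2*9.81)
   = 5.5 + 31.091 + 0.0686
   = 36.659 m.
H2 = 5.7 + 224*1000/(1000*9.81) + 4.32^2/(2*9.81)
   = 5.7 + 22.834 + 0.9512
   = 29.485 m.
h_L = H1 - H2 = 36.659 - 29.485 = 7.174 m.

7.174


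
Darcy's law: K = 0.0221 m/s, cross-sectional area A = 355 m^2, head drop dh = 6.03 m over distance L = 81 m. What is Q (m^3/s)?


Darcy's law: Q = K * A * i, where i = dh/L.
Hydraulic gradient i = 6.03 / 81 = 0.074444.
Q = 0.0221 * 355 * 0.074444
  = 0.5841 m^3/s.

0.5841


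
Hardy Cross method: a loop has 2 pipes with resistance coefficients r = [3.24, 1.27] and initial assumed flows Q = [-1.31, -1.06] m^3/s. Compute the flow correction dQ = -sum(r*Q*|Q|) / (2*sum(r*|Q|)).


Numerator terms (r*Q*|Q|): 3.24*-1.31*|-1.31| = -5.5602; 1.27*-1.06*|-1.06| = -1.427.
Sum of numerator = -6.9871.
Denominator terms (r*|Q|): 3.24*|-1.31| = 4.2444; 1.27*|-1.06| = 1.3462.
2 * sum of denominator = 2 * 5.5906 = 11.1812.
dQ = --6.9871 / 11.1812 = 0.6249 m^3/s.

0.6249


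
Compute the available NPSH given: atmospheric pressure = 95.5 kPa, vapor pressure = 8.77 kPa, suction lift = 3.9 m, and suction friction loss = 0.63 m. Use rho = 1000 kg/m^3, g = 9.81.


NPSHa = p_atm/(rho*g) - z_s - hf_s - p_vap/(rho*g).
p_atm/(rho*g) = 95.5*1000 / (1000*9.81) = 9.735 m.
p_vap/(rho*g) = 8.77*1000 / (1000*9.81) = 0.894 m.
NPSHa = 9.735 - 3.9 - 0.63 - 0.894
      = 4.31 m.

4.31


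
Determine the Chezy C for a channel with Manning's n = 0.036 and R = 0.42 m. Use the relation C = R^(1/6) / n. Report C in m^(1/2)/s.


The Chezy coefficient relates to Manning's n through C = R^(1/6) / n.
R^(1/6) = 0.42^(1/6) = 0.865383.
C = 0.865383 / 0.036 = 24.04 m^(1/2)/s.

24.04


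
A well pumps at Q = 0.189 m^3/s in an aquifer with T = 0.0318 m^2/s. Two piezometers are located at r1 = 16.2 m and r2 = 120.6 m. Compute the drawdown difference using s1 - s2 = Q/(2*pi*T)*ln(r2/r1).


Thiem equation: s1 - s2 = Q/(2*pi*T) * ln(r2/r1).
ln(r2/r1) = ln(120.6/16.2) = 2.0075.
Q/(2*pi*T) = 0.189 / (2*pi*0.0318) = 0.189 / 0.1998 = 0.9459.
s1 - s2 = 0.9459 * 2.0075 = 1.8989 m.

1.8989


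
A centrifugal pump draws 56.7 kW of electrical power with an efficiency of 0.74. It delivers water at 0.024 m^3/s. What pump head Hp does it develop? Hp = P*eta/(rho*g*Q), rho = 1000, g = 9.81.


Pump head formula: Hp = P * eta / (rho * g * Q).
Numerator: P * eta = 56.7 * 1000 * 0.74 = 41958.0 W.
Denominator: rho * g * Q = 1000 * 9.81 * 0.024 = 235.44.
Hp = 41958.0 / 235.44 = 178.21 m.

178.21


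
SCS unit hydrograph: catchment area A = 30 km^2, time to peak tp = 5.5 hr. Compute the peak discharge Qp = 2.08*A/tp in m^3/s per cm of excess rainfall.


SCS formula: Qp = 2.08 * A / tp.
Qp = 2.08 * 30 / 5.5
   = 62.4 / 5.5
   = 11.35 m^3/s per cm.

11.35


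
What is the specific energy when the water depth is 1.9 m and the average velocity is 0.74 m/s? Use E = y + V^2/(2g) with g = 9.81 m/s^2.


Specific energy E = y + V^2/(2g).
Velocity head = V^2/(2g) = 0.74^2 / (2*9.81) = 0.5476 / 19.62 = 0.0279 m.
E = 1.9 + 0.0279 = 1.9279 m.

1.9279


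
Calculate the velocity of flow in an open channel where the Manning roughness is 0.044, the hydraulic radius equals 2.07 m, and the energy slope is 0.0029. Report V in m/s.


Manning's equation gives V = (1/n) * R^(2/3) * S^(1/2).
First, compute R^(2/3) = 2.07^(2/3) = 1.6242.
Next, S^(1/2) = 0.0029^(1/2) = 0.053852.
Then 1/n = 1/0.044 = 22.73.
V = 22.73 * 1.6242 * 0.053852 = 1.9879 m/s.

1.9879


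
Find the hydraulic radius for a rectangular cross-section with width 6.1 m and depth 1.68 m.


For a rectangular section:
Flow area A = b * y = 6.1 * 1.68 = 10.25 m^2.
Wetted perimeter P = b + 2y = 6.1 + 2*1.68 = 9.46 m.
Hydraulic radius R = A/P = 10.25 / 9.46 = 1.0833 m.

1.0833


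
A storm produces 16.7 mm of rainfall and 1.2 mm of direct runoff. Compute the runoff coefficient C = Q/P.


The runoff coefficient C = runoff depth / rainfall depth.
C = 1.2 / 16.7
  = 0.0719.

0.0719


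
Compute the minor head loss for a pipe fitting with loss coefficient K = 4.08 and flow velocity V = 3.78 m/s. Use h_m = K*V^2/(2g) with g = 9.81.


Minor loss formula: h_m = K * V^2/(2g).
V^2 = 3.78^2 = 14.2884.
V^2/(2g) = 14.2884 / 19.62 = 0.7283 m.
h_m = 4.08 * 0.7283 = 2.9713 m.

2.9713


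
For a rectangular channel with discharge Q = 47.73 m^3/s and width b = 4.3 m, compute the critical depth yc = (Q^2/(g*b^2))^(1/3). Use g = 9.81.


Using yc = (Q^2 / (g * b^2))^(1/3):
Q^2 = 47.73^2 = 2278.15.
g * b^2 = 9.81 * 4.3^2 = 9.81 * 18.49 = 181.39.
Q^2 / (g*b^2) = 2278.15 / 181.39 = 12.5594.
yc = 12.5594^(1/3) = 2.3245 m.

2.3245


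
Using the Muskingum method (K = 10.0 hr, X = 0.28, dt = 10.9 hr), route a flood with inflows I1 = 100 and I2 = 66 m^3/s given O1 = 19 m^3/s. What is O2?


Muskingum coefficients:
denom = 2*K*(1-X) + dt = 2*10.0*(1-0.28) + 10.9 = 25.3.
C0 = (dt - 2*K*X)/denom = (10.9 - 2*10.0*0.28)/25.3 = 0.2095.
C1 = (dt + 2*K*X)/denom = (10.9 + 2*10.0*0.28)/25.3 = 0.6522.
C2 = (2*K*(1-X) - dt)/denom = 0.1383.
O2 = C0*I2 + C1*I1 + C2*O1
   = 0.2095*66 + 0.6522*100 + 0.1383*19
   = 81.67 m^3/s.

81.67


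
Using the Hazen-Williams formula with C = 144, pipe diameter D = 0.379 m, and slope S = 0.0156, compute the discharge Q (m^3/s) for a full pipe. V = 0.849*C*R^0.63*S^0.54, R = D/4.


For a full circular pipe, R = D/4 = 0.379/4 = 0.0948 m.
V = 0.849 * 144 * 0.0948^0.63 * 0.0156^0.54
  = 0.849 * 144 * 0.226592 * 0.105752
  = 2.9296 m/s.
Pipe area A = pi*D^2/4 = pi*0.379^2/4 = 0.1128 m^2.
Q = A * V = 0.1128 * 2.9296 = 0.3305 m^3/s.

0.3305


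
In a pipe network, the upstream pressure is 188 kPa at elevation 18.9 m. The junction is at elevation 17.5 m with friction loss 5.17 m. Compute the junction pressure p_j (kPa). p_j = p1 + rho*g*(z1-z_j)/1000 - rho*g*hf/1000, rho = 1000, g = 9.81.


Junction pressure: p_j = p1 + rho*g*(z1 - z_j)/1000 - rho*g*hf/1000.
Elevation term = 1000*9.81*(18.9 - 17.5)/1000 = 13.734 kPa.
Friction term = 1000*9.81*5.17/1000 = 50.718 kPa.
p_j = 188 + 13.734 - 50.718 = 151.02 kPa.

151.02


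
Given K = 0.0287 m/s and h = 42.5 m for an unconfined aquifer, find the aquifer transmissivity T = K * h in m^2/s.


Transmissivity is defined as T = K * h.
T = 0.0287 * 42.5
  = 1.2197 m^2/s.

1.2197


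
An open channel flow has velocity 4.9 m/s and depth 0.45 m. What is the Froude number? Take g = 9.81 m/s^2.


The Froude number is defined as Fr = V / sqrt(g*y).
g*y = 9.81 * 0.45 = 4.4145.
sqrt(g*y) = sqrt(4.4145) = 2.1011.
Fr = 4.9 / 2.1011 = 2.3321.

2.3321


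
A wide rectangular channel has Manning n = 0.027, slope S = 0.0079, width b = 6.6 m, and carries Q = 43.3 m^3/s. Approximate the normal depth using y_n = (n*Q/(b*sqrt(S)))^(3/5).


We use the wide-channel approximation y_n = (n*Q/(b*sqrt(S)))^(3/5).
sqrt(S) = sqrt(0.0079) = 0.088882.
Numerator: n*Q = 0.027 * 43.3 = 1.1691.
Denominator: b*sqrt(S) = 6.6 * 0.088882 = 0.586621.
arg = 1.9929.
y_n = 1.9929^(3/5) = 1.5125 m.

1.5125


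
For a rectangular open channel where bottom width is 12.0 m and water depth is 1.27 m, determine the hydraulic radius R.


For a rectangular section:
Flow area A = b * y = 12.0 * 1.27 = 15.24 m^2.
Wetted perimeter P = b + 2y = 12.0 + 2*1.27 = 14.54 m.
Hydraulic radius R = A/P = 15.24 / 14.54 = 1.0481 m.

1.0481


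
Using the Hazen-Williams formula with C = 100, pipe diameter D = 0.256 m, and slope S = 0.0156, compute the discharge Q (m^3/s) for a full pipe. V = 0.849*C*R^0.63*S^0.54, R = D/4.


For a full circular pipe, R = D/4 = 0.256/4 = 0.064 m.
V = 0.849 * 100 * 0.064^0.63 * 0.0156^0.54
  = 0.849 * 100 * 0.176967 * 0.105752
  = 1.5889 m/s.
Pipe area A = pi*D^2/4 = pi*0.256^2/4 = 0.0515 m^2.
Q = A * V = 0.0515 * 1.5889 = 0.0818 m^3/s.

0.0818


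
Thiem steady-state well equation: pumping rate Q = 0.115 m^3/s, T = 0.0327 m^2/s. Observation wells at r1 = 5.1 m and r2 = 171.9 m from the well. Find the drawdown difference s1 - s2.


Thiem equation: s1 - s2 = Q/(2*pi*T) * ln(r2/r1).
ln(r2/r1) = ln(171.9/5.1) = 3.5177.
Q/(2*pi*T) = 0.115 / (2*pi*0.0327) = 0.115 / 0.2055 = 0.5597.
s1 - s2 = 0.5597 * 3.5177 = 1.9689 m.

1.9689


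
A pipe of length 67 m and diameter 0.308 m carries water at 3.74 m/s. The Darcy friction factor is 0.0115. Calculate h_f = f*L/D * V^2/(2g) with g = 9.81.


Darcy-Weisbach equation: h_f = f * (L/D) * V^2/(2g).
f * L/D = 0.0115 * 67/0.308 = 2.5016.
V^2/(2g) = 3.74^2 / (2*9.81) = 13.9876 / 19.62 = 0.7129 m.
h_f = 2.5016 * 0.7129 = 1.783 m.

1.783


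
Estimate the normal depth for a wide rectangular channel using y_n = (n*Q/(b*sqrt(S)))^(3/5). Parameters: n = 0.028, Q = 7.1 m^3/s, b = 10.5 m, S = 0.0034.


We use the wide-channel approximation y_n = (n*Q/(b*sqrt(S)))^(3/5).
sqrt(S) = sqrt(0.0034) = 0.05831.
Numerator: n*Q = 0.028 * 7.1 = 0.1988.
Denominator: b*sqrt(S) = 10.5 * 0.05831 = 0.612255.
arg = 0.3247.
y_n = 0.3247^(3/5) = 0.5092 m.

0.5092


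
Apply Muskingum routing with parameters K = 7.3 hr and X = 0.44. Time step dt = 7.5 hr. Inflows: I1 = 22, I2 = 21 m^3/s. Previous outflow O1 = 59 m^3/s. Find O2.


Muskingum coefficients:
denom = 2*K*(1-X) + dt = 2*7.3*(1-0.44) + 7.5 = 15.676.
C0 = (dt - 2*K*X)/denom = (7.5 - 2*7.3*0.44)/15.676 = 0.0686.
C1 = (dt + 2*K*X)/denom = (7.5 + 2*7.3*0.44)/15.676 = 0.8882.
C2 = (2*K*(1-X) - dt)/denom = 0.0431.
O2 = C0*I2 + C1*I1 + C2*O1
   = 0.0686*21 + 0.8882*22 + 0.0431*59
   = 23.53 m^3/s.

23.53


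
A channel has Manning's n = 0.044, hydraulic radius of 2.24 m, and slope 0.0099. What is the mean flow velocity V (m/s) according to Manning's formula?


Manning's equation gives V = (1/n) * R^(2/3) * S^(1/2).
First, compute R^(2/3) = 2.24^(2/3) = 1.712.
Next, S^(1/2) = 0.0099^(1/2) = 0.099499.
Then 1/n = 1/0.044 = 22.73.
V = 22.73 * 1.712 * 0.099499 = 3.8714 m/s.

3.8714


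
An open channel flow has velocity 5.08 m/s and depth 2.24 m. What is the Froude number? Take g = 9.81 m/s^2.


The Froude number is defined as Fr = V / sqrt(g*y).
g*y = 9.81 * 2.24 = 21.9744.
sqrt(g*y) = sqrt(21.9744) = 4.6877.
Fr = 5.08 / 4.6877 = 1.0837.

1.0837


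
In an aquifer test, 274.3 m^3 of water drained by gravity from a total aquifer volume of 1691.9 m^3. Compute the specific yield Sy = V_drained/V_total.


Specific yield Sy = Volume drained / Total volume.
Sy = 274.3 / 1691.9
   = 0.1621.

0.1621


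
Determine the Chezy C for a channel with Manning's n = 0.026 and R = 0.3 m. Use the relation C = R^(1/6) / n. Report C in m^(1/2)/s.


The Chezy coefficient relates to Manning's n through C = R^(1/6) / n.
R^(1/6) = 0.3^(1/6) = 0.818189.
C = 0.818189 / 0.026 = 31.47 m^(1/2)/s.

31.47


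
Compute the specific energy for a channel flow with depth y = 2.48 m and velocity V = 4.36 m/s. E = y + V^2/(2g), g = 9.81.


Specific energy E = y + V^2/(2g).
Velocity head = V^2/(2g) = 4.36^2 / (2*9.81) = 19.0096 / 19.62 = 0.9689 m.
E = 2.48 + 0.9689 = 3.4489 m.

3.4489


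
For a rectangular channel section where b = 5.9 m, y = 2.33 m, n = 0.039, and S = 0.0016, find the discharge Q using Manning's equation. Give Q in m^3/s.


For a rectangular channel, the cross-sectional area A = b * y = 5.9 * 2.33 = 13.75 m^2.
The wetted perimeter P = b + 2y = 5.9 + 2*2.33 = 10.56 m.
Hydraulic radius R = A/P = 13.75/10.56 = 1.3018 m.
Velocity V = (1/n)*R^(2/3)*S^(1/2) = (1/0.039)*1.3018^(2/3)*0.0016^(1/2) = 1.2228 m/s.
Discharge Q = A * V = 13.75 * 1.2228 = 16.81 m^3/s.

16.81


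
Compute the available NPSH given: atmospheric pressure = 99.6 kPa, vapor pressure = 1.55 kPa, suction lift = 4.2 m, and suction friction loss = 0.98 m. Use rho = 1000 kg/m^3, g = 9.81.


NPSHa = p_atm/(rho*g) - z_s - hf_s - p_vap/(rho*g).
p_atm/(rho*g) = 99.6*1000 / (1000*9.81) = 10.153 m.
p_vap/(rho*g) = 1.55*1000 / (1000*9.81) = 0.158 m.
NPSHa = 10.153 - 4.2 - 0.98 - 0.158
      = 4.81 m.

4.81


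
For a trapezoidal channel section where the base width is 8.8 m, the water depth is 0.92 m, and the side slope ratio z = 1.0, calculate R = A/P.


For a trapezoidal section with side slope z:
A = (b + z*y)*y = (8.8 + 1.0*0.92)*0.92 = 8.942 m^2.
P = b + 2*y*sqrt(1 + z^2) = 8.8 + 2*0.92*sqrt(1 + 1.0^2) = 11.402 m.
R = A/P = 8.942 / 11.402 = 0.7843 m.

0.7843


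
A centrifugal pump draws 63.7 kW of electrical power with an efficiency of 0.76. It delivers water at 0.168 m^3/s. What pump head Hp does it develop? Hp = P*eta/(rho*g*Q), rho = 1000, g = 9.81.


Pump head formula: Hp = P * eta / (rho * g * Q).
Numerator: P * eta = 63.7 * 1000 * 0.76 = 48412.0 W.
Denominator: rho * g * Q = 1000 * 9.81 * 0.168 = 1648.08.
Hp = 48412.0 / 1648.08 = 29.37 m.

29.37


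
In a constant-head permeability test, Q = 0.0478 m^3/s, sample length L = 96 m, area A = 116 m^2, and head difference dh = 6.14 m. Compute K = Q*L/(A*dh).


From K = Q*L / (A*dh):
Numerator: Q*L = 0.0478 * 96 = 4.5888.
Denominator: A*dh = 116 * 6.14 = 712.24.
K = 4.5888 / 712.24 = 0.006443 m/s.

0.006443


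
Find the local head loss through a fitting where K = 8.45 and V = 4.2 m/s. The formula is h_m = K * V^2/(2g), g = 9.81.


Minor loss formula: h_m = K * V^2/(2g).
V^2 = 4.2^2 = 17.64.
V^2/(2g) = 17.64 / 19.62 = 0.8991 m.
h_m = 8.45 * 0.8991 = 7.5972 m.

7.5972


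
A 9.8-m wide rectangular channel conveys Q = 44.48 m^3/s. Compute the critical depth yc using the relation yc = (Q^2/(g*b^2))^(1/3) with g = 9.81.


Using yc = (Q^2 / (g * b^2))^(1/3):
Q^2 = 44.48^2 = 1978.47.
g * b^2 = 9.81 * 9.8^2 = 9.81 * 96.04 = 942.15.
Q^2 / (g*b^2) = 1978.47 / 942.15 = 2.1.
yc = 2.1^(1/3) = 1.2806 m.

1.2806


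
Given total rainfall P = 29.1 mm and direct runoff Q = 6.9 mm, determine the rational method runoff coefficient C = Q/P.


The runoff coefficient C = runoff depth / rainfall depth.
C = 6.9 / 29.1
  = 0.2371.

0.2371


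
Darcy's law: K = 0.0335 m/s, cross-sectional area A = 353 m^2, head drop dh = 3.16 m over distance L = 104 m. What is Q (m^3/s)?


Darcy's law: Q = K * A * i, where i = dh/L.
Hydraulic gradient i = 3.16 / 104 = 0.030385.
Q = 0.0335 * 353 * 0.030385
  = 0.3593 m^3/s.

0.3593


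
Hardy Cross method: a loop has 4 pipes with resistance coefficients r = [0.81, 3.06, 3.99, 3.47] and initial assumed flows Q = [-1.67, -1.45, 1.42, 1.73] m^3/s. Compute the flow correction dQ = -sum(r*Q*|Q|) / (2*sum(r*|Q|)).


Numerator terms (r*Q*|Q|): 0.81*-1.67*|-1.67| = -2.259; 3.06*-1.45*|-1.45| = -6.4337; 3.99*1.42*|1.42| = 8.0454; 3.47*1.73*|1.73| = 10.3854.
Sum of numerator = 9.7381.
Denominator terms (r*|Q|): 0.81*|-1.67| = 1.3527; 3.06*|-1.45| = 4.437; 3.99*|1.42| = 5.6658; 3.47*|1.73| = 6.0031.
2 * sum of denominator = 2 * 17.4586 = 34.9172.
dQ = -9.7381 / 34.9172 = -0.2789 m^3/s.

-0.2789


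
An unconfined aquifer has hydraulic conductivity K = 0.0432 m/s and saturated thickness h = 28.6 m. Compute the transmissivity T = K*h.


Transmissivity is defined as T = K * h.
T = 0.0432 * 28.6
  = 1.2355 m^2/s.

1.2355


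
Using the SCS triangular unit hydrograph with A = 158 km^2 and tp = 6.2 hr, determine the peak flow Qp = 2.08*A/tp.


SCS formula: Qp = 2.08 * A / tp.
Qp = 2.08 * 158 / 6.2
   = 328.64 / 6.2
   = 53.01 m^3/s per cm.

53.01


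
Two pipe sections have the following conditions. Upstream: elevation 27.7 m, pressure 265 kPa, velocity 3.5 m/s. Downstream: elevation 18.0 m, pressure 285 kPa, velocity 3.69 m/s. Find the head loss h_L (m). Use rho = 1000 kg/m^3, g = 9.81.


Total head at each section: H = z + p/(rho*g) + V^2/(2g).
H1 = 27.7 + 265*1000/(1000*9.81) + 3.5^2/(2*9.81)
   = 27.7 + 27.013 + 0.6244
   = 55.338 m.
H2 = 18.0 + 285*1000/(1000*9.81) + 3.69^2/(2*9.81)
   = 18.0 + 29.052 + 0.694
   = 47.746 m.
h_L = H1 - H2 = 55.338 - 47.746 = 7.592 m.

7.592


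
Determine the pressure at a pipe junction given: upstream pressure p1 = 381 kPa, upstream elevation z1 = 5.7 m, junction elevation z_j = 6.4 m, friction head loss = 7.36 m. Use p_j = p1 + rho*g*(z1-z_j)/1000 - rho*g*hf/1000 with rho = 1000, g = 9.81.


Junction pressure: p_j = p1 + rho*g*(z1 - z_j)/1000 - rho*g*hf/1000.
Elevation term = 1000*9.81*(5.7 - 6.4)/1000 = -6.867 kPa.
Friction term = 1000*9.81*7.36/1000 = 72.202 kPa.
p_j = 381 + -6.867 - 72.202 = 301.93 kPa.

301.93


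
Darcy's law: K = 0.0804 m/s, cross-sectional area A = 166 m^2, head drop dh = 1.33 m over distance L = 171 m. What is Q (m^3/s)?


Darcy's law: Q = K * A * i, where i = dh/L.
Hydraulic gradient i = 1.33 / 171 = 0.007778.
Q = 0.0804 * 166 * 0.007778
  = 0.1038 m^3/s.

0.1038


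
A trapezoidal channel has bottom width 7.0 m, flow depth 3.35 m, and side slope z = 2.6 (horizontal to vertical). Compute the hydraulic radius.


For a trapezoidal section with side slope z:
A = (b + z*y)*y = (7.0 + 2.6*3.35)*3.35 = 52.629 m^2.
P = b + 2*y*sqrt(1 + z^2) = 7.0 + 2*3.35*sqrt(1 + 2.6^2) = 25.664 m.
R = A/P = 52.629 / 25.664 = 2.0507 m.

2.0507


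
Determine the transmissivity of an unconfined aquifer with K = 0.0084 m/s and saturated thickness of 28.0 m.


Transmissivity is defined as T = K * h.
T = 0.0084 * 28.0
  = 0.2352 m^2/s.

0.2352


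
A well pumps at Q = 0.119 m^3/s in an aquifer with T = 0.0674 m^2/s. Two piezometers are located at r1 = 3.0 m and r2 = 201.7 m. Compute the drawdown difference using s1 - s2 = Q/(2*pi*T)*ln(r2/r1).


Thiem equation: s1 - s2 = Q/(2*pi*T) * ln(r2/r1).
ln(r2/r1) = ln(201.7/3.0) = 4.2082.
Q/(2*pi*T) = 0.119 / (2*pi*0.0674) = 0.119 / 0.4235 = 0.281.
s1 - s2 = 0.281 * 4.2082 = 1.1825 m.

1.1825


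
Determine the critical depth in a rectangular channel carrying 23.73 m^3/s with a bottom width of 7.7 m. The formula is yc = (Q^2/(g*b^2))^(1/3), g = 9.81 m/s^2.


Using yc = (Q^2 / (g * b^2))^(1/3):
Q^2 = 23.73^2 = 563.11.
g * b^2 = 9.81 * 7.7^2 = 9.81 * 59.29 = 581.63.
Q^2 / (g*b^2) = 563.11 / 581.63 = 0.9682.
yc = 0.9682^(1/3) = 0.9893 m.

0.9893


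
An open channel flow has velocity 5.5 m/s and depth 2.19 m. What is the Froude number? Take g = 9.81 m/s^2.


The Froude number is defined as Fr = V / sqrt(g*y).
g*y = 9.81 * 2.19 = 21.4839.
sqrt(g*y) = sqrt(21.4839) = 4.6351.
Fr = 5.5 / 4.6351 = 1.1866.

1.1866


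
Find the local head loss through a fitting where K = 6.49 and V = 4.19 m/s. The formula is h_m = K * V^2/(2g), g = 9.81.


Minor loss formula: h_m = K * V^2/(2g).
V^2 = 4.19^2 = 17.5561.
V^2/(2g) = 17.5561 / 19.62 = 0.8948 m.
h_m = 6.49 * 0.8948 = 5.8073 m.

5.8073


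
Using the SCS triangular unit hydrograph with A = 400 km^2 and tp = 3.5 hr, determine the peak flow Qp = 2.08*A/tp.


SCS formula: Qp = 2.08 * A / tp.
Qp = 2.08 * 400 / 3.5
   = 832.0 / 3.5
   = 237.71 m^3/s per cm.

237.71


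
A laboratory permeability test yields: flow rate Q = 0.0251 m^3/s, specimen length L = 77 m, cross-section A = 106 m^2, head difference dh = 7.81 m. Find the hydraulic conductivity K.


From K = Q*L / (A*dh):
Numerator: Q*L = 0.0251 * 77 = 1.9327.
Denominator: A*dh = 106 * 7.81 = 827.86.
K = 1.9327 / 827.86 = 0.002335 m/s.

0.002335


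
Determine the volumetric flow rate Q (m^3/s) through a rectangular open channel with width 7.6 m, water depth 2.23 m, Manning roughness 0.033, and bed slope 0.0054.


For a rectangular channel, the cross-sectional area A = b * y = 7.6 * 2.23 = 16.95 m^2.
The wetted perimeter P = b + 2y = 7.6 + 2*2.23 = 12.06 m.
Hydraulic radius R = A/P = 16.95/12.06 = 1.4053 m.
Velocity V = (1/n)*R^(2/3)*S^(1/2) = (1/0.033)*1.4053^(2/3)*0.0054^(1/2) = 2.7938 m/s.
Discharge Q = A * V = 16.95 * 2.7938 = 47.35 m^3/s.

47.35


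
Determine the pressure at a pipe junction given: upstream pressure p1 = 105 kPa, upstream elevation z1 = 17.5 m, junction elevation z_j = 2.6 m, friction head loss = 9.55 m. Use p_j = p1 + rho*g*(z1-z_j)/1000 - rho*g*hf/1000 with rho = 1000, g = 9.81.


Junction pressure: p_j = p1 + rho*g*(z1 - z_j)/1000 - rho*g*hf/1000.
Elevation term = 1000*9.81*(17.5 - 2.6)/1000 = 146.169 kPa.
Friction term = 1000*9.81*9.55/1000 = 93.686 kPa.
p_j = 105 + 146.169 - 93.686 = 157.48 kPa.

157.48


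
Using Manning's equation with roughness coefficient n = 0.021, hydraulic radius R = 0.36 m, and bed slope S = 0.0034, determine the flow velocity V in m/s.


Manning's equation gives V = (1/n) * R^(2/3) * S^(1/2).
First, compute R^(2/3) = 0.36^(2/3) = 0.5061.
Next, S^(1/2) = 0.0034^(1/2) = 0.05831.
Then 1/n = 1/0.021 = 47.62.
V = 47.62 * 0.5061 * 0.05831 = 1.4051 m/s.

1.4051


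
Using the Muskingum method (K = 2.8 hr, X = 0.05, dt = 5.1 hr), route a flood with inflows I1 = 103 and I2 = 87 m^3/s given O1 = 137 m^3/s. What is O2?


Muskingum coefficients:
denom = 2*K*(1-X) + dt = 2*2.8*(1-0.05) + 5.1 = 10.42.
C0 = (dt - 2*K*X)/denom = (5.1 - 2*2.8*0.05)/10.42 = 0.4626.
C1 = (dt + 2*K*X)/denom = (5.1 + 2*2.8*0.05)/10.42 = 0.5163.
C2 = (2*K*(1-X) - dt)/denom = 0.0211.
O2 = C0*I2 + C1*I1 + C2*O1
   = 0.4626*87 + 0.5163*103 + 0.0211*137
   = 96.32 m^3/s.

96.32


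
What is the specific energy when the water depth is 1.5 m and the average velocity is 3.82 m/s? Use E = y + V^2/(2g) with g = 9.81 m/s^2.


Specific energy E = y + V^2/(2g).
Velocity head = V^2/(2g) = 3.82^2 / (2*9.81) = 14.5924 / 19.62 = 0.7438 m.
E = 1.5 + 0.7438 = 2.2438 m.

2.2438


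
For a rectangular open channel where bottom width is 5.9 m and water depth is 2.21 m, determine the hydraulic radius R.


For a rectangular section:
Flow area A = b * y = 5.9 * 2.21 = 13.04 m^2.
Wetted perimeter P = b + 2y = 5.9 + 2*2.21 = 10.32 m.
Hydraulic radius R = A/P = 13.04 / 10.32 = 1.2635 m.

1.2635


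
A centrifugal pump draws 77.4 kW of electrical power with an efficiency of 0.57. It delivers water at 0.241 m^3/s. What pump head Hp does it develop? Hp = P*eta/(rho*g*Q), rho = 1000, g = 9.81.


Pump head formula: Hp = P * eta / (rho * g * Q).
Numerator: P * eta = 77.4 * 1000 * 0.57 = 44118.0 W.
Denominator: rho * g * Q = 1000 * 9.81 * 0.241 = 2364.21.
Hp = 44118.0 / 2364.21 = 18.66 m.

18.66


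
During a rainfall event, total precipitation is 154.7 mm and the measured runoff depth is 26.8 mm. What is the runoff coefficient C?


The runoff coefficient C = runoff depth / rainfall depth.
C = 26.8 / 154.7
  = 0.1732.

0.1732


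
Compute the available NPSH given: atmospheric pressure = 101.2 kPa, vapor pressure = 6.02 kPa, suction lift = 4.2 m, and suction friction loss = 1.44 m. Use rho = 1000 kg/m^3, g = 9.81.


NPSHa = p_atm/(rho*g) - z_s - hf_s - p_vap/(rho*g).
p_atm/(rho*g) = 101.2*1000 / (1000*9.81) = 10.316 m.
p_vap/(rho*g) = 6.02*1000 / (1000*9.81) = 0.614 m.
NPSHa = 10.316 - 4.2 - 1.44 - 0.614
      = 4.06 m.

4.06


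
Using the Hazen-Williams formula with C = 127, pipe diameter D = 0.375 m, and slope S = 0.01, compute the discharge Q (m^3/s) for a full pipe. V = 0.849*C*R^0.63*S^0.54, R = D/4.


For a full circular pipe, R = D/4 = 0.375/4 = 0.0938 m.
V = 0.849 * 127 * 0.0938^0.63 * 0.01^0.54
  = 0.849 * 127 * 0.225083 * 0.083176
  = 2.0186 m/s.
Pipe area A = pi*D^2/4 = pi*0.375^2/4 = 0.1104 m^2.
Q = A * V = 0.1104 * 2.0186 = 0.2229 m^3/s.

0.2229


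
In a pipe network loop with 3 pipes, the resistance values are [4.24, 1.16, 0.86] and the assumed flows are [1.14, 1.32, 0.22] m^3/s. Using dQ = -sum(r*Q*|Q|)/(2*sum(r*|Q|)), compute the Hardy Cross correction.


Numerator terms (r*Q*|Q|): 4.24*1.14*|1.14| = 5.5103; 1.16*1.32*|1.32| = 2.0212; 0.86*0.22*|0.22| = 0.0416.
Sum of numerator = 7.5731.
Denominator terms (r*|Q|): 4.24*|1.14| = 4.8336; 1.16*|1.32| = 1.5312; 0.86*|0.22| = 0.1892.
2 * sum of denominator = 2 * 6.554 = 13.108.
dQ = -7.5731 / 13.108 = -0.5777 m^3/s.

-0.5777


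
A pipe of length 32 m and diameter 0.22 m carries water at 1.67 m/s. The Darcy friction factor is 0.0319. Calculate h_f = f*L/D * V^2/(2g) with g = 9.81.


Darcy-Weisbach equation: h_f = f * (L/D) * V^2/(2g).
f * L/D = 0.0319 * 32/0.22 = 4.64.
V^2/(2g) = 1.67^2 / (2*9.81) = 2.7889 / 19.62 = 0.1421 m.
h_f = 4.64 * 0.1421 = 0.66 m.

0.66


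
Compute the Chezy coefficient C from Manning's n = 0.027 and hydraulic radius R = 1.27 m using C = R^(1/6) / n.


The Chezy coefficient relates to Manning's n through C = R^(1/6) / n.
R^(1/6) = 1.27^(1/6) = 1.04064.
C = 1.04064 / 0.027 = 38.54 m^(1/2)/s.

38.54


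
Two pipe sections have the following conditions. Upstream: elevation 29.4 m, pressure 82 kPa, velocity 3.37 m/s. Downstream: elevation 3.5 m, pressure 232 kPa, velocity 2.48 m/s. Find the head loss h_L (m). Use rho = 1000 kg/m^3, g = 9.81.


Total head at each section: H = z + p/(rho*g) + V^2/(2g).
H1 = 29.4 + 82*1000/(1000*9.81) + 3.37^2/(2*9.81)
   = 29.4 + 8.359 + 0.5788
   = 38.338 m.
H2 = 3.5 + 232*1000/(1000*9.81) + 2.48^2/(2*9.81)
   = 3.5 + 23.649 + 0.3135
   = 27.463 m.
h_L = H1 - H2 = 38.338 - 27.463 = 10.875 m.

10.875


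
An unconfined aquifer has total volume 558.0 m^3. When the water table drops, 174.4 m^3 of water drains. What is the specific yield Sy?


Specific yield Sy = Volume drained / Total volume.
Sy = 174.4 / 558.0
   = 0.3125.

0.3125


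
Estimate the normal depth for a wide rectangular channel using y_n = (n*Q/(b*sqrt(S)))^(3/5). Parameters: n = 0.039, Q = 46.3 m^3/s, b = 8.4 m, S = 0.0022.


We use the wide-channel approximation y_n = (n*Q/(b*sqrt(S)))^(3/5).
sqrt(S) = sqrt(0.0022) = 0.046904.
Numerator: n*Q = 0.039 * 46.3 = 1.8057.
Denominator: b*sqrt(S) = 8.4 * 0.046904 = 0.393994.
arg = 4.5831.
y_n = 4.5831^(3/5) = 2.4928 m.

2.4928


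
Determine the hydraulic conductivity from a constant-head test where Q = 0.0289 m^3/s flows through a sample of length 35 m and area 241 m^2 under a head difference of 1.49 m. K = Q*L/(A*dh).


From K = Q*L / (A*dh):
Numerator: Q*L = 0.0289 * 35 = 1.0115.
Denominator: A*dh = 241 * 1.49 = 359.09.
K = 1.0115 / 359.09 = 0.002817 m/s.

0.002817


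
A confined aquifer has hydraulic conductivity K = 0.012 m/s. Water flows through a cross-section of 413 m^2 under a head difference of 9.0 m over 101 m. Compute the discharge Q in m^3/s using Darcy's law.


Darcy's law: Q = K * A * i, where i = dh/L.
Hydraulic gradient i = 9.0 / 101 = 0.089109.
Q = 0.012 * 413 * 0.089109
  = 0.4416 m^3/s.

0.4416


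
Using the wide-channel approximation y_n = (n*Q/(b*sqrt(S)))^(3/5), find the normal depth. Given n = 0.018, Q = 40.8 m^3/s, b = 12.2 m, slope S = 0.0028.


We use the wide-channel approximation y_n = (n*Q/(b*sqrt(S)))^(3/5).
sqrt(S) = sqrt(0.0028) = 0.052915.
Numerator: n*Q = 0.018 * 40.8 = 0.7344.
Denominator: b*sqrt(S) = 12.2 * 0.052915 = 0.645563.
arg = 1.1376.
y_n = 1.1376^(3/5) = 1.0804 m.

1.0804


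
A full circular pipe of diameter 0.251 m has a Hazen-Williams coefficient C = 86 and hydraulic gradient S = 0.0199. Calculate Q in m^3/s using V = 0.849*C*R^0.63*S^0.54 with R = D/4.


For a full circular pipe, R = D/4 = 0.251/4 = 0.0628 m.
V = 0.849 * 86 * 0.0628^0.63 * 0.0199^0.54
  = 0.849 * 86 * 0.174782 * 0.120609
  = 1.5392 m/s.
Pipe area A = pi*D^2/4 = pi*0.251^2/4 = 0.0495 m^2.
Q = A * V = 0.0495 * 1.5392 = 0.0762 m^3/s.

0.0762


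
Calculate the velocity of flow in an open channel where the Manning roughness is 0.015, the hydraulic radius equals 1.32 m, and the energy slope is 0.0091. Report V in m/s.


Manning's equation gives V = (1/n) * R^(2/3) * S^(1/2).
First, compute R^(2/3) = 1.32^(2/3) = 1.2033.
Next, S^(1/2) = 0.0091^(1/2) = 0.095394.
Then 1/n = 1/0.015 = 66.67.
V = 66.67 * 1.2033 * 0.095394 = 7.6527 m/s.

7.6527


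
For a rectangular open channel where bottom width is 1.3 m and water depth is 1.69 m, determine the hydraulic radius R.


For a rectangular section:
Flow area A = b * y = 1.3 * 1.69 = 2.2 m^2.
Wetted perimeter P = b + 2y = 1.3 + 2*1.69 = 4.68 m.
Hydraulic radius R = A/P = 2.2 / 4.68 = 0.4694 m.

0.4694


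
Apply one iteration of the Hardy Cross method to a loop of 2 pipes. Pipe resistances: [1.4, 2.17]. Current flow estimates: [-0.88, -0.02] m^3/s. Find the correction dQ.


Numerator terms (r*Q*|Q|): 1.4*-0.88*|-0.88| = -1.0842; 2.17*-0.02*|-0.02| = -0.0009.
Sum of numerator = -1.085.
Denominator terms (r*|Q|): 1.4*|-0.88| = 1.232; 2.17*|-0.02| = 0.0434.
2 * sum of denominator = 2 * 1.2754 = 2.5508.
dQ = --1.085 / 2.5508 = 0.4254 m^3/s.

0.4254


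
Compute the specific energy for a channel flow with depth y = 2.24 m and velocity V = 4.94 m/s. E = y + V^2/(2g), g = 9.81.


Specific energy E = y + V^2/(2g).
Velocity head = V^2/(2g) = 4.94^2 / (2*9.81) = 24.4036 / 19.62 = 1.2438 m.
E = 2.24 + 1.2438 = 3.4838 m.

3.4838


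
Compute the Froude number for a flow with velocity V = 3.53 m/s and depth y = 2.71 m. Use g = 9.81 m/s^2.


The Froude number is defined as Fr = V / sqrt(g*y).
g*y = 9.81 * 2.71 = 26.5851.
sqrt(g*y) = sqrt(26.5851) = 5.1561.
Fr = 3.53 / 5.1561 = 0.6846.

0.6846


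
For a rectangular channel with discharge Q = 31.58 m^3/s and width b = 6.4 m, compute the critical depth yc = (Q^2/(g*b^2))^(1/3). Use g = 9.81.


Using yc = (Q^2 / (g * b^2))^(1/3):
Q^2 = 31.58^2 = 997.3.
g * b^2 = 9.81 * 6.4^2 = 9.81 * 40.96 = 401.82.
Q^2 / (g*b^2) = 997.3 / 401.82 = 2.482.
yc = 2.482^(1/3) = 1.3539 m.

1.3539


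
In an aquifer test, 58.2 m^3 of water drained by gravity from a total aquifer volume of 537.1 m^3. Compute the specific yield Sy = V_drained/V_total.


Specific yield Sy = Volume drained / Total volume.
Sy = 58.2 / 537.1
   = 0.1084.

0.1084


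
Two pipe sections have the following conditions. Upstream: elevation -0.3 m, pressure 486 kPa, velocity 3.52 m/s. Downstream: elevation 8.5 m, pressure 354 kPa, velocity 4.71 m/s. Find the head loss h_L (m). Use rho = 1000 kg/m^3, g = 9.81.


Total head at each section: H = z + p/(rho*g) + V^2/(2g).
H1 = -0.3 + 486*1000/(1000*9.81) + 3.52^2/(2*9.81)
   = -0.3 + 49.541 + 0.6315
   = 49.873 m.
H2 = 8.5 + 354*1000/(1000*9.81) + 4.71^2/(2*9.81)
   = 8.5 + 36.086 + 1.1307
   = 45.716 m.
h_L = H1 - H2 = 49.873 - 45.716 = 4.156 m.

4.156


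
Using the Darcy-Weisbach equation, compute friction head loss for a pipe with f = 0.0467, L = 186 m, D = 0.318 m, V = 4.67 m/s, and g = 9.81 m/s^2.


Darcy-Weisbach equation: h_f = f * (L/D) * V^2/(2g).
f * L/D = 0.0467 * 186/0.318 = 27.3151.
V^2/(2g) = 4.67^2 / (2*9.81) = 21.8089 / 19.62 = 1.1116 m.
h_f = 27.3151 * 1.1116 = 30.362 m.

30.362


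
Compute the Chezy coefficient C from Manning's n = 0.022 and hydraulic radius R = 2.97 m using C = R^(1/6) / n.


The Chezy coefficient relates to Manning's n through C = R^(1/6) / n.
R^(1/6) = 2.97^(1/6) = 1.198927.
C = 1.198927 / 0.022 = 54.5 m^(1/2)/s.

54.5


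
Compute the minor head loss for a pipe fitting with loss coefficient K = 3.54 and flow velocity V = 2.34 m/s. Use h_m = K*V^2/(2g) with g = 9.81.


Minor loss formula: h_m = K * V^2/(2g).
V^2 = 2.34^2 = 5.4756.
V^2/(2g) = 5.4756 / 19.62 = 0.2791 m.
h_m = 3.54 * 0.2791 = 0.988 m.

0.988


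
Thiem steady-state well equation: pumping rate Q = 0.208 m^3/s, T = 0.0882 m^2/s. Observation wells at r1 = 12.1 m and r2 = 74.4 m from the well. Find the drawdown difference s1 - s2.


Thiem equation: s1 - s2 = Q/(2*pi*T) * ln(r2/r1).
ln(r2/r1) = ln(74.4/12.1) = 1.8163.
Q/(2*pi*T) = 0.208 / (2*pi*0.0882) = 0.208 / 0.5542 = 0.3753.
s1 - s2 = 0.3753 * 1.8163 = 0.6817 m.

0.6817


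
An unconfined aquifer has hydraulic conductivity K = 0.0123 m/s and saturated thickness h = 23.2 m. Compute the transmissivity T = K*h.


Transmissivity is defined as T = K * h.
T = 0.0123 * 23.2
  = 0.2854 m^2/s.

0.2854


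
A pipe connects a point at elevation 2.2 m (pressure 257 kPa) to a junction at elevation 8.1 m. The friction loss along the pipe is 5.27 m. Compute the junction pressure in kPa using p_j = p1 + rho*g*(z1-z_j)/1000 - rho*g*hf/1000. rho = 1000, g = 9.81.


Junction pressure: p_j = p1 + rho*g*(z1 - z_j)/1000 - rho*g*hf/1000.
Elevation term = 1000*9.81*(2.2 - 8.1)/1000 = -57.879 kPa.
Friction term = 1000*9.81*5.27/1000 = 51.699 kPa.
p_j = 257 + -57.879 - 51.699 = 147.42 kPa.

147.42


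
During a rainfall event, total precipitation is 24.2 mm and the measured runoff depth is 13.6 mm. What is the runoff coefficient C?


The runoff coefficient C = runoff depth / rainfall depth.
C = 13.6 / 24.2
  = 0.562.

0.562


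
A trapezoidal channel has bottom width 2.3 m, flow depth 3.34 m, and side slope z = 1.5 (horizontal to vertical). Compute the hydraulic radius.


For a trapezoidal section with side slope z:
A = (b + z*y)*y = (2.3 + 1.5*3.34)*3.34 = 24.415 m^2.
P = b + 2*y*sqrt(1 + z^2) = 2.3 + 2*3.34*sqrt(1 + 1.5^2) = 14.343 m.
R = A/P = 24.415 / 14.343 = 1.7023 m.

1.7023


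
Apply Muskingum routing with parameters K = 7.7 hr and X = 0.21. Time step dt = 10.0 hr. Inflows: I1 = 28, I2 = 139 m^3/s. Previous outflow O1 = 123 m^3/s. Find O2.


Muskingum coefficients:
denom = 2*K*(1-X) + dt = 2*7.7*(1-0.21) + 10.0 = 22.166.
C0 = (dt - 2*K*X)/denom = (10.0 - 2*7.7*0.21)/22.166 = 0.3052.
C1 = (dt + 2*K*X)/denom = (10.0 + 2*7.7*0.21)/22.166 = 0.597.
C2 = (2*K*(1-X) - dt)/denom = 0.0977.
O2 = C0*I2 + C1*I1 + C2*O1
   = 0.3052*139 + 0.597*28 + 0.0977*123
   = 71.17 m^3/s.

71.17


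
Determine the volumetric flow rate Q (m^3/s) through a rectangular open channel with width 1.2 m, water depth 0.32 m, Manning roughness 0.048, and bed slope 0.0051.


For a rectangular channel, the cross-sectional area A = b * y = 1.2 * 0.32 = 0.38 m^2.
The wetted perimeter P = b + 2y = 1.2 + 2*0.32 = 1.84 m.
Hydraulic radius R = A/P = 0.38/1.84 = 0.2087 m.
Velocity V = (1/n)*R^(2/3)*S^(1/2) = (1/0.048)*0.2087^(2/3)*0.0051^(1/2) = 0.5235 m/s.
Discharge Q = A * V = 0.38 * 0.5235 = 0.201 m^3/s.

0.201


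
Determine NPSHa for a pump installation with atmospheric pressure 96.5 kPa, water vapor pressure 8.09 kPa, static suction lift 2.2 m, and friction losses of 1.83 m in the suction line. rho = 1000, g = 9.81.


NPSHa = p_atm/(rho*g) - z_s - hf_s - p_vap/(rho*g).
p_atm/(rho*g) = 96.5*1000 / (1000*9.81) = 9.837 m.
p_vap/(rho*g) = 8.09*1000 / (1000*9.81) = 0.825 m.
NPSHa = 9.837 - 2.2 - 1.83 - 0.825
      = 4.98 m.

4.98


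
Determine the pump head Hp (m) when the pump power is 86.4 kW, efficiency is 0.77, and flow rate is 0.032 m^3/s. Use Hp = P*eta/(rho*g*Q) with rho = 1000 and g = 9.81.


Pump head formula: Hp = P * eta / (rho * g * Q).
Numerator: P * eta = 86.4 * 1000 * 0.77 = 66528.0 W.
Denominator: rho * g * Q = 1000 * 9.81 * 0.032 = 313.92.
Hp = 66528.0 / 313.92 = 211.93 m.

211.93


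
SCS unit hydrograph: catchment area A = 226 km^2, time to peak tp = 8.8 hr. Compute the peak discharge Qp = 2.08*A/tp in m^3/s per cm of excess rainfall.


SCS formula: Qp = 2.08 * A / tp.
Qp = 2.08 * 226 / 8.8
   = 470.08 / 8.8
   = 53.42 m^3/s per cm.

53.42


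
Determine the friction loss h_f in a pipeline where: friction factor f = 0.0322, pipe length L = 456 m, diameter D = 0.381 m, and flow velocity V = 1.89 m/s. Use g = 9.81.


Darcy-Weisbach equation: h_f = f * (L/D) * V^2/(2g).
f * L/D = 0.0322 * 456/0.381 = 38.5386.
V^2/(2g) = 1.89^2 / (2*9.81) = 3.5721 / 19.62 = 0.1821 m.
h_f = 38.5386 * 0.1821 = 7.016 m.

7.016


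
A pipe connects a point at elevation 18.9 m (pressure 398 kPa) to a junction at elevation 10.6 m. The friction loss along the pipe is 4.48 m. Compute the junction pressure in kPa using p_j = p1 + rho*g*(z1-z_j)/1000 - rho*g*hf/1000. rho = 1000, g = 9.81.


Junction pressure: p_j = p1 + rho*g*(z1 - z_j)/1000 - rho*g*hf/1000.
Elevation term = 1000*9.81*(18.9 - 10.6)/1000 = 81.423 kPa.
Friction term = 1000*9.81*4.48/1000 = 43.949 kPa.
p_j = 398 + 81.423 - 43.949 = 435.47 kPa.

435.47
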